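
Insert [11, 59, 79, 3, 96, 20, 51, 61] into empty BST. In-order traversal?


Insert 11: root
Insert 59: R from 11
Insert 79: R from 11 -> R from 59
Insert 3: L from 11
Insert 96: R from 11 -> R from 59 -> R from 79
Insert 20: R from 11 -> L from 59
Insert 51: R from 11 -> L from 59 -> R from 20
Insert 61: R from 11 -> R from 59 -> L from 79

In-order: [3, 11, 20, 51, 59, 61, 79, 96]


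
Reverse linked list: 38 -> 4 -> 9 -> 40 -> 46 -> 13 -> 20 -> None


Step 1: curr=38, set curr.next=prev(None) | reversed so far: 38
Step 2: curr=4, set curr.next=prev(38) | reversed so far: 4 -> 38
Step 3: curr=9, set curr.next=prev(4) | reversed so far: 9 -> 4 -> 38
Step 4: curr=40, set curr.next=prev(9) | reversed so far: 40 -> 9 -> 4 -> 38
Step 5: curr=46, set curr.next=prev(40) | reversed so far: 46 -> 40 -> 9 -> 4 -> 38
Step 6: curr=13, set curr.next=prev(46) | reversed so far: 13 -> 46 -> 40 -> 9 -> 4 -> 38
Step 7: curr=20, set curr.next=prev(13) | reversed so far: 20 -> 13 -> 46 -> 40 -> 9 -> 4 -> 38

20 -> 13 -> 46 -> 40 -> 9 -> 4 -> 38 -> None


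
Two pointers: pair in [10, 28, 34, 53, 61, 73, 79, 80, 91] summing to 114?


lo=0(10)+hi=8(91)=101
lo=1(28)+hi=8(91)=119
lo=1(28)+hi=7(80)=108
lo=2(34)+hi=7(80)=114

Yes: 34+80=114


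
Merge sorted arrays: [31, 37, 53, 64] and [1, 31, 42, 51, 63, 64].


Take 1 from B
Take 31 from A
Take 31 from B
Take 37 from A
Take 42 from B
Take 51 from B
Take 53 from A
Take 63 from B
Take 64 from A

Merged: [1, 31, 31, 37, 42, 51, 53, 63, 64, 64]


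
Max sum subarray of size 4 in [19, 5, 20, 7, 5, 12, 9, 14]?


[0:4]: 51
[1:5]: 37
[2:6]: 44
[3:7]: 33
[4:8]: 40

Max: 51 at [0:4]


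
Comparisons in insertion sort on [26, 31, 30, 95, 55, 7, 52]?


Algorithm: insertion sort
Input: [26, 31, 30, 95, 55, 7, 52]
Sorted: [7, 26, 30, 31, 52, 55, 95]

14


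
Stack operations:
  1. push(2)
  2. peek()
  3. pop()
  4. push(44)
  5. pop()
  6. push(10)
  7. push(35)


push(2) -> [2]
peek()->2
pop()->2, []
push(44) -> [44]
pop()->44, []
push(10) -> [10]
push(35) -> [10, 35]

Final stack: [10, 35]


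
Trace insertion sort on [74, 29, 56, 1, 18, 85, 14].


Initial: [74, 29, 56, 1, 18, 85, 14]
Insert 29: [29, 74, 56, 1, 18, 85, 14]
Insert 56: [29, 56, 74, 1, 18, 85, 14]
Insert 1: [1, 29, 56, 74, 18, 85, 14]
Insert 18: [1, 18, 29, 56, 74, 85, 14]
Insert 85: [1, 18, 29, 56, 74, 85, 14]
Insert 14: [1, 14, 18, 29, 56, 74, 85]

Sorted: [1, 14, 18, 29, 56, 74, 85]


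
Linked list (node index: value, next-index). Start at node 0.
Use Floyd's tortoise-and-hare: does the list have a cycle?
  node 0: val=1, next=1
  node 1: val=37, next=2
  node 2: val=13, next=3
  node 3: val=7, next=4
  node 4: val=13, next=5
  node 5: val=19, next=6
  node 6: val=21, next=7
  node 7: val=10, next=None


Floyd's tortoise (slow, +1) and hare (fast, +2):
  init: slow=0, fast=0
  step 1: slow=1, fast=2
  step 2: slow=2, fast=4
  step 3: slow=3, fast=6
  step 4: fast 6->7->None, no cycle

Cycle: no


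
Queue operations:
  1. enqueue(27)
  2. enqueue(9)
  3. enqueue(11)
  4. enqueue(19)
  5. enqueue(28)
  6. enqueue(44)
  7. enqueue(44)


enqueue(27) -> [27]
enqueue(9) -> [27, 9]
enqueue(11) -> [27, 9, 11]
enqueue(19) -> [27, 9, 11, 19]
enqueue(28) -> [27, 9, 11, 19, 28]
enqueue(44) -> [27, 9, 11, 19, 28, 44]
enqueue(44) -> [27, 9, 11, 19, 28, 44, 44]

Final queue: [27, 9, 11, 19, 28, 44, 44]


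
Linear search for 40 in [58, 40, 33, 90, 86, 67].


i=0: 58!=40
i=1: 40==40 found!

Found at 1, 2 comps


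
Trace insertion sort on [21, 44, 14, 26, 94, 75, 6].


Initial: [21, 44, 14, 26, 94, 75, 6]
Insert 44: [21, 44, 14, 26, 94, 75, 6]
Insert 14: [14, 21, 44, 26, 94, 75, 6]
Insert 26: [14, 21, 26, 44, 94, 75, 6]
Insert 94: [14, 21, 26, 44, 94, 75, 6]
Insert 75: [14, 21, 26, 44, 75, 94, 6]
Insert 6: [6, 14, 21, 26, 44, 75, 94]

Sorted: [6, 14, 21, 26, 44, 75, 94]


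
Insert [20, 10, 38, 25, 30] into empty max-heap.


Insert 20: [20]
Insert 10: [20, 10]
Insert 38: [38, 10, 20]
Insert 25: [38, 25, 20, 10]
Insert 30: [38, 30, 20, 10, 25]

Final heap: [38, 30, 20, 10, 25]


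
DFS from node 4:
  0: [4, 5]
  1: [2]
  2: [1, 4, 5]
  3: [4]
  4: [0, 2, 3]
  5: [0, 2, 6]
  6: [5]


Visit 4, push [3, 2, 0]
Visit 0, push [5]
Visit 5, push [6, 2]
Visit 2, push [1]
Visit 1, push []
Visit 6, push []
Visit 3, push []

DFS order: [4, 0, 5, 2, 1, 6, 3]


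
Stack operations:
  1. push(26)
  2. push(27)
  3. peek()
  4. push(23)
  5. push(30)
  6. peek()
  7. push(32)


push(26) -> [26]
push(27) -> [26, 27]
peek()->27
push(23) -> [26, 27, 23]
push(30) -> [26, 27, 23, 30]
peek()->30
push(32) -> [26, 27, 23, 30, 32]

Final stack: [26, 27, 23, 30, 32]


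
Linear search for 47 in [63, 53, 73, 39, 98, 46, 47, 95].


i=0: 63!=47
i=1: 53!=47
i=2: 73!=47
i=3: 39!=47
i=4: 98!=47
i=5: 46!=47
i=6: 47==47 found!

Found at 6, 7 comps


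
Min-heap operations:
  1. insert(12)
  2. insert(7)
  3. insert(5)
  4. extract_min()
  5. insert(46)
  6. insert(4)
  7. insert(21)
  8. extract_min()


insert(12) -> [12]
insert(7) -> [7, 12]
insert(5) -> [5, 12, 7]
extract_min()->5, [7, 12]
insert(46) -> [7, 12, 46]
insert(4) -> [4, 7, 46, 12]
insert(21) -> [4, 7, 46, 12, 21]
extract_min()->4, [7, 12, 46, 21]

Final heap: [7, 12, 46, 21]


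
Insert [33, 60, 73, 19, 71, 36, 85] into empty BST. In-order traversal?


Insert 33: root
Insert 60: R from 33
Insert 73: R from 33 -> R from 60
Insert 19: L from 33
Insert 71: R from 33 -> R from 60 -> L from 73
Insert 36: R from 33 -> L from 60
Insert 85: R from 33 -> R from 60 -> R from 73

In-order: [19, 33, 36, 60, 71, 73, 85]


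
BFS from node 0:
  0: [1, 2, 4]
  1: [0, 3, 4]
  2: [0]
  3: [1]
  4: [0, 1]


Visit 0, enqueue [1, 2, 4]
Visit 1, enqueue [3]
Visit 2, enqueue []
Visit 4, enqueue []
Visit 3, enqueue []

BFS order: [0, 1, 2, 4, 3]


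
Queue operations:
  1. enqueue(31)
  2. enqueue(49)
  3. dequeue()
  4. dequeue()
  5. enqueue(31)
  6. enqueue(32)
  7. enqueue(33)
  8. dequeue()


enqueue(31) -> [31]
enqueue(49) -> [31, 49]
dequeue()->31, [49]
dequeue()->49, []
enqueue(31) -> [31]
enqueue(32) -> [31, 32]
enqueue(33) -> [31, 32, 33]
dequeue()->31, [32, 33]

Final queue: [32, 33]


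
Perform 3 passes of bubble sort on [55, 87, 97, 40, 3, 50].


Initial: [55, 87, 97, 40, 3, 50]
Pass 1: [55, 87, 40, 3, 50, 97] (3 swaps)
Pass 2: [55, 40, 3, 50, 87, 97] (3 swaps)
Pass 3: [40, 3, 50, 55, 87, 97] (3 swaps)

After 3 passes: [40, 3, 50, 55, 87, 97]


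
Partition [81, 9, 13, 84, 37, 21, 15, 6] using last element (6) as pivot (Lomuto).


Pivot: 6
Place pivot at 0: [6, 9, 13, 84, 37, 21, 15, 81]

Partitioned: [6, 9, 13, 84, 37, 21, 15, 81]


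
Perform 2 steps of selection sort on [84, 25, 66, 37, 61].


Initial: [84, 25, 66, 37, 61]
Step 1: min=25 at 1
  Swap: [25, 84, 66, 37, 61]
Step 2: min=37 at 3
  Swap: [25, 37, 66, 84, 61]

After 2 steps: [25, 37, 66, 84, 61]


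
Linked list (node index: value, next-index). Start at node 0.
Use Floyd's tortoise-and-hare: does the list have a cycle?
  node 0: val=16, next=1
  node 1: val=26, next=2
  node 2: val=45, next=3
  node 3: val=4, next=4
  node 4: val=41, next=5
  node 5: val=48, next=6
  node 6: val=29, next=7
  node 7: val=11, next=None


Floyd's tortoise (slow, +1) and hare (fast, +2):
  init: slow=0, fast=0
  step 1: slow=1, fast=2
  step 2: slow=2, fast=4
  step 3: slow=3, fast=6
  step 4: fast 6->7->None, no cycle

Cycle: no


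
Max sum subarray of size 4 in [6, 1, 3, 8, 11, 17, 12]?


[0:4]: 18
[1:5]: 23
[2:6]: 39
[3:7]: 48

Max: 48 at [3:7]


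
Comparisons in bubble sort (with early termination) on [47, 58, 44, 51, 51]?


Algorithm: bubble sort (with early termination)
Input: [47, 58, 44, 51, 51]
Sorted: [44, 47, 51, 51, 58]

9


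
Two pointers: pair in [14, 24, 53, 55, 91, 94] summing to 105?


lo=0(14)+hi=5(94)=108
lo=0(14)+hi=4(91)=105

Yes: 14+91=105


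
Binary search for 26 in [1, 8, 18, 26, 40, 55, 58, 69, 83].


Step 1: lo=0, hi=8, mid=4, val=40
Step 2: lo=0, hi=3, mid=1, val=8
Step 3: lo=2, hi=3, mid=2, val=18
Step 4: lo=3, hi=3, mid=3, val=26

Found at index 3


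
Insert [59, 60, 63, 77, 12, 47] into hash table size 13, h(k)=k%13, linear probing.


Insert 59: h=7 -> slot 7
Insert 60: h=8 -> slot 8
Insert 63: h=11 -> slot 11
Insert 77: h=12 -> slot 12
Insert 12: h=12, 1 probes -> slot 0
Insert 47: h=8, 1 probes -> slot 9

Table: [12, None, None, None, None, None, None, 59, 60, 47, None, 63, 77]


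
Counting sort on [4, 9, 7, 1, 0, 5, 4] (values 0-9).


Input: [4, 9, 7, 1, 0, 5, 4]
Counts: [1, 1, 0, 0, 2, 1, 0, 1, 0, 1]

Sorted: [0, 1, 4, 4, 5, 7, 9]


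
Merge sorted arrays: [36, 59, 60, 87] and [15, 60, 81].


Take 15 from B
Take 36 from A
Take 59 from A
Take 60 from A
Take 60 from B
Take 81 from B

Merged: [15, 36, 59, 60, 60, 81, 87]


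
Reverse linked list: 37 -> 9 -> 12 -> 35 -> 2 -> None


Step 1: curr=37, set curr.next=prev(None) | reversed so far: 37
Step 2: curr=9, set curr.next=prev(37) | reversed so far: 9 -> 37
Step 3: curr=12, set curr.next=prev(9) | reversed so far: 12 -> 9 -> 37
Step 4: curr=35, set curr.next=prev(12) | reversed so far: 35 -> 12 -> 9 -> 37
Step 5: curr=2, set curr.next=prev(35) | reversed so far: 2 -> 35 -> 12 -> 9 -> 37

2 -> 35 -> 12 -> 9 -> 37 -> None


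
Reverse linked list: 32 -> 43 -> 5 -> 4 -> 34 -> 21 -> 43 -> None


Step 1: curr=32, set curr.next=prev(None) | reversed so far: 32
Step 2: curr=43, set curr.next=prev(32) | reversed so far: 43 -> 32
Step 3: curr=5, set curr.next=prev(43) | reversed so far: 5 -> 43 -> 32
Step 4: curr=4, set curr.next=prev(5) | reversed so far: 4 -> 5 -> 43 -> 32
Step 5: curr=34, set curr.next=prev(4) | reversed so far: 34 -> 4 -> 5 -> 43 -> 32
Step 6: curr=21, set curr.next=prev(34) | reversed so far: 21 -> 34 -> 4 -> 5 -> 43 -> 32
Step 7: curr=43, set curr.next=prev(21) | reversed so far: 43 -> 21 -> 34 -> 4 -> 5 -> 43 -> 32

43 -> 21 -> 34 -> 4 -> 5 -> 43 -> 32 -> None


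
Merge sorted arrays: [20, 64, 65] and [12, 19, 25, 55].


Take 12 from B
Take 19 from B
Take 20 from A
Take 25 from B
Take 55 from B

Merged: [12, 19, 20, 25, 55, 64, 65]


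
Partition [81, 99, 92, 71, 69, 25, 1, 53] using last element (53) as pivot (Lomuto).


Pivot: 53
  25 <= 53: swap -> [25, 99, 92, 71, 69, 81, 1, 53]
  1 <= 53: swap -> [25, 1, 92, 71, 69, 81, 99, 53]
Place pivot at 2: [25, 1, 53, 71, 69, 81, 99, 92]

Partitioned: [25, 1, 53, 71, 69, 81, 99, 92]


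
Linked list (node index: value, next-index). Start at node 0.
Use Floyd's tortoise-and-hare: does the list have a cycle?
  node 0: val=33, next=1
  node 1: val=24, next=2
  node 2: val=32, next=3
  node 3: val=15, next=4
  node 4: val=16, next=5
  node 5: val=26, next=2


Floyd's tortoise (slow, +1) and hare (fast, +2):
  init: slow=0, fast=0
  step 1: slow=1, fast=2
  step 2: slow=2, fast=4
  step 3: slow=3, fast=2
  step 4: slow=4, fast=4
  slow == fast at node 4: cycle detected

Cycle: yes


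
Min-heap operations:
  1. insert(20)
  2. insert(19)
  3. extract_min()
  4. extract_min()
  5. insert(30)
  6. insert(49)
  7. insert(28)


insert(20) -> [20]
insert(19) -> [19, 20]
extract_min()->19, [20]
extract_min()->20, []
insert(30) -> [30]
insert(49) -> [30, 49]
insert(28) -> [28, 49, 30]

Final heap: [28, 49, 30]


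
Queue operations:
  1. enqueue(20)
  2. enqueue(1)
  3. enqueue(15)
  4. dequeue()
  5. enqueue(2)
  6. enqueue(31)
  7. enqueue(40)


enqueue(20) -> [20]
enqueue(1) -> [20, 1]
enqueue(15) -> [20, 1, 15]
dequeue()->20, [1, 15]
enqueue(2) -> [1, 15, 2]
enqueue(31) -> [1, 15, 2, 31]
enqueue(40) -> [1, 15, 2, 31, 40]

Final queue: [1, 15, 2, 31, 40]


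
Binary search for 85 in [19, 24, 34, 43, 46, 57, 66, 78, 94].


Step 1: lo=0, hi=8, mid=4, val=46
Step 2: lo=5, hi=8, mid=6, val=66
Step 3: lo=7, hi=8, mid=7, val=78
Step 4: lo=8, hi=8, mid=8, val=94

Not found


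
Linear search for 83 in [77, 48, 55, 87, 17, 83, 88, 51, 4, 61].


i=0: 77!=83
i=1: 48!=83
i=2: 55!=83
i=3: 87!=83
i=4: 17!=83
i=5: 83==83 found!

Found at 5, 6 comps


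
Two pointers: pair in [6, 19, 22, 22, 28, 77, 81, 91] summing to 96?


lo=0(6)+hi=7(91)=97
lo=0(6)+hi=6(81)=87
lo=1(19)+hi=6(81)=100
lo=1(19)+hi=5(77)=96

Yes: 19+77=96


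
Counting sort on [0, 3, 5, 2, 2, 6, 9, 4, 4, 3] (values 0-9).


Input: [0, 3, 5, 2, 2, 6, 9, 4, 4, 3]
Counts: [1, 0, 2, 2, 2, 1, 1, 0, 0, 1]

Sorted: [0, 2, 2, 3, 3, 4, 4, 5, 6, 9]


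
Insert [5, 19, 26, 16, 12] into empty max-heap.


Insert 5: [5]
Insert 19: [19, 5]
Insert 26: [26, 5, 19]
Insert 16: [26, 16, 19, 5]
Insert 12: [26, 16, 19, 5, 12]

Final heap: [26, 16, 19, 5, 12]


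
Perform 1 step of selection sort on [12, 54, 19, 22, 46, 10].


Initial: [12, 54, 19, 22, 46, 10]
Step 1: min=10 at 5
  Swap: [10, 54, 19, 22, 46, 12]

After 1 step: [10, 54, 19, 22, 46, 12]


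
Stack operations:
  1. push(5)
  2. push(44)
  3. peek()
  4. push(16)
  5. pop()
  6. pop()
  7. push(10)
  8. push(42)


push(5) -> [5]
push(44) -> [5, 44]
peek()->44
push(16) -> [5, 44, 16]
pop()->16, [5, 44]
pop()->44, [5]
push(10) -> [5, 10]
push(42) -> [5, 10, 42]

Final stack: [5, 10, 42]


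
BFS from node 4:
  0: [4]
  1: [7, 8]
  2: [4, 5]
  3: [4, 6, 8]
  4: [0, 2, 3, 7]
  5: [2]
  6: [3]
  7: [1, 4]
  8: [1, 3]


Visit 4, enqueue [0, 2, 3, 7]
Visit 0, enqueue []
Visit 2, enqueue [5]
Visit 3, enqueue [6, 8]
Visit 7, enqueue [1]
Visit 5, enqueue []
Visit 6, enqueue []
Visit 8, enqueue []
Visit 1, enqueue []

BFS order: [4, 0, 2, 3, 7, 5, 6, 8, 1]


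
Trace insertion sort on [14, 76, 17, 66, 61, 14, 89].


Initial: [14, 76, 17, 66, 61, 14, 89]
Insert 76: [14, 76, 17, 66, 61, 14, 89]
Insert 17: [14, 17, 76, 66, 61, 14, 89]
Insert 66: [14, 17, 66, 76, 61, 14, 89]
Insert 61: [14, 17, 61, 66, 76, 14, 89]
Insert 14: [14, 14, 17, 61, 66, 76, 89]
Insert 89: [14, 14, 17, 61, 66, 76, 89]

Sorted: [14, 14, 17, 61, 66, 76, 89]


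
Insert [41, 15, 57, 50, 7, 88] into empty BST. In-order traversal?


Insert 41: root
Insert 15: L from 41
Insert 57: R from 41
Insert 50: R from 41 -> L from 57
Insert 7: L from 41 -> L from 15
Insert 88: R from 41 -> R from 57

In-order: [7, 15, 41, 50, 57, 88]


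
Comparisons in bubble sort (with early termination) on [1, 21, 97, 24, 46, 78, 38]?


Algorithm: bubble sort (with early termination)
Input: [1, 21, 97, 24, 46, 78, 38]
Sorted: [1, 21, 24, 38, 46, 78, 97]

18


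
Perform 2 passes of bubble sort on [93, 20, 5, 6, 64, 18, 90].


Initial: [93, 20, 5, 6, 64, 18, 90]
Pass 1: [20, 5, 6, 64, 18, 90, 93] (6 swaps)
Pass 2: [5, 6, 20, 18, 64, 90, 93] (3 swaps)

After 2 passes: [5, 6, 20, 18, 64, 90, 93]


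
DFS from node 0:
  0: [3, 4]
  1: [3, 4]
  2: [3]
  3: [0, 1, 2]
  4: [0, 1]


Visit 0, push [4, 3]
Visit 3, push [2, 1]
Visit 1, push [4]
Visit 4, push []
Visit 2, push []

DFS order: [0, 3, 1, 4, 2]


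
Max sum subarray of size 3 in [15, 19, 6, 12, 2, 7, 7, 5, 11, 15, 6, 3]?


[0:3]: 40
[1:4]: 37
[2:5]: 20
[3:6]: 21
[4:7]: 16
[5:8]: 19
[6:9]: 23
[7:10]: 31
[8:11]: 32
[9:12]: 24

Max: 40 at [0:3]


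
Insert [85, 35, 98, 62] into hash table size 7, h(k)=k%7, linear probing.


Insert 85: h=1 -> slot 1
Insert 35: h=0 -> slot 0
Insert 98: h=0, 2 probes -> slot 2
Insert 62: h=6 -> slot 6

Table: [35, 85, 98, None, None, None, 62]


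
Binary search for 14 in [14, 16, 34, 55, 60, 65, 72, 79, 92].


Step 1: lo=0, hi=8, mid=4, val=60
Step 2: lo=0, hi=3, mid=1, val=16
Step 3: lo=0, hi=0, mid=0, val=14

Found at index 0


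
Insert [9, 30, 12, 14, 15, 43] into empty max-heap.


Insert 9: [9]
Insert 30: [30, 9]
Insert 12: [30, 9, 12]
Insert 14: [30, 14, 12, 9]
Insert 15: [30, 15, 12, 9, 14]
Insert 43: [43, 15, 30, 9, 14, 12]

Final heap: [43, 15, 30, 9, 14, 12]


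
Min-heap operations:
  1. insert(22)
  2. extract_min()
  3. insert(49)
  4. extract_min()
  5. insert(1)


insert(22) -> [22]
extract_min()->22, []
insert(49) -> [49]
extract_min()->49, []
insert(1) -> [1]

Final heap: [1]


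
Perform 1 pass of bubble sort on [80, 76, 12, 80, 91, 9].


Initial: [80, 76, 12, 80, 91, 9]
Pass 1: [76, 12, 80, 80, 9, 91] (3 swaps)

After 1 pass: [76, 12, 80, 80, 9, 91]


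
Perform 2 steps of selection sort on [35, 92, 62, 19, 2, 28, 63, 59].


Initial: [35, 92, 62, 19, 2, 28, 63, 59]
Step 1: min=2 at 4
  Swap: [2, 92, 62, 19, 35, 28, 63, 59]
Step 2: min=19 at 3
  Swap: [2, 19, 62, 92, 35, 28, 63, 59]

After 2 steps: [2, 19, 62, 92, 35, 28, 63, 59]


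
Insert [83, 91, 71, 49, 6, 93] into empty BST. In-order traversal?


Insert 83: root
Insert 91: R from 83
Insert 71: L from 83
Insert 49: L from 83 -> L from 71
Insert 6: L from 83 -> L from 71 -> L from 49
Insert 93: R from 83 -> R from 91

In-order: [6, 49, 71, 83, 91, 93]


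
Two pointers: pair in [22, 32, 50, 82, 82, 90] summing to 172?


lo=0(22)+hi=5(90)=112
lo=1(32)+hi=5(90)=122
lo=2(50)+hi=5(90)=140
lo=3(82)+hi=5(90)=172

Yes: 82+90=172


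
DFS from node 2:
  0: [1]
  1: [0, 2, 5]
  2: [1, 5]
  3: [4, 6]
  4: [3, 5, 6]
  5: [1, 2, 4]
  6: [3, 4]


Visit 2, push [5, 1]
Visit 1, push [5, 0]
Visit 0, push []
Visit 5, push [4]
Visit 4, push [6, 3]
Visit 3, push [6]
Visit 6, push []

DFS order: [2, 1, 0, 5, 4, 3, 6]


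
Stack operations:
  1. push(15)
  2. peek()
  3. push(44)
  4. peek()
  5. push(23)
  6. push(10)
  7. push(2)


push(15) -> [15]
peek()->15
push(44) -> [15, 44]
peek()->44
push(23) -> [15, 44, 23]
push(10) -> [15, 44, 23, 10]
push(2) -> [15, 44, 23, 10, 2]

Final stack: [15, 44, 23, 10, 2]


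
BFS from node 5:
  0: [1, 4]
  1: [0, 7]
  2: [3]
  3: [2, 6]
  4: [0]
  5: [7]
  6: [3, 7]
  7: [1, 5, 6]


Visit 5, enqueue [7]
Visit 7, enqueue [1, 6]
Visit 1, enqueue [0]
Visit 6, enqueue [3]
Visit 0, enqueue [4]
Visit 3, enqueue [2]
Visit 4, enqueue []
Visit 2, enqueue []

BFS order: [5, 7, 1, 6, 0, 3, 4, 2]


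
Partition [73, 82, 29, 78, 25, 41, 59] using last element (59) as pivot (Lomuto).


Pivot: 59
  29 <= 59: swap -> [29, 82, 73, 78, 25, 41, 59]
  25 <= 59: swap -> [29, 25, 73, 78, 82, 41, 59]
  41 <= 59: swap -> [29, 25, 41, 78, 82, 73, 59]
Place pivot at 3: [29, 25, 41, 59, 82, 73, 78]

Partitioned: [29, 25, 41, 59, 82, 73, 78]


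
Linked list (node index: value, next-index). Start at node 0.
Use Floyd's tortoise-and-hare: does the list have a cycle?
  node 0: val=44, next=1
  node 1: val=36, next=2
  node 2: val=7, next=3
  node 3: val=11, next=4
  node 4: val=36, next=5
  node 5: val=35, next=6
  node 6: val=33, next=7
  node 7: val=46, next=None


Floyd's tortoise (slow, +1) and hare (fast, +2):
  init: slow=0, fast=0
  step 1: slow=1, fast=2
  step 2: slow=2, fast=4
  step 3: slow=3, fast=6
  step 4: fast 6->7->None, no cycle

Cycle: no


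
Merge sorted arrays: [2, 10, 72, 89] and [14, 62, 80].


Take 2 from A
Take 10 from A
Take 14 from B
Take 62 from B
Take 72 from A
Take 80 from B

Merged: [2, 10, 14, 62, 72, 80, 89]


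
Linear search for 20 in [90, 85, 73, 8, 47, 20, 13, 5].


i=0: 90!=20
i=1: 85!=20
i=2: 73!=20
i=3: 8!=20
i=4: 47!=20
i=5: 20==20 found!

Found at 5, 6 comps


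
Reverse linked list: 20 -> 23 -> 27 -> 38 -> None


Step 1: curr=20, set curr.next=prev(None) | reversed so far: 20
Step 2: curr=23, set curr.next=prev(20) | reversed so far: 23 -> 20
Step 3: curr=27, set curr.next=prev(23) | reversed so far: 27 -> 23 -> 20
Step 4: curr=38, set curr.next=prev(27) | reversed so far: 38 -> 27 -> 23 -> 20

38 -> 27 -> 23 -> 20 -> None


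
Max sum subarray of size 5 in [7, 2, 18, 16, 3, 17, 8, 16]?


[0:5]: 46
[1:6]: 56
[2:7]: 62
[3:8]: 60

Max: 62 at [2:7]


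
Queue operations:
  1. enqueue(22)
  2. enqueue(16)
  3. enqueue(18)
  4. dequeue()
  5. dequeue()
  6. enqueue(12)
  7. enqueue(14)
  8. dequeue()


enqueue(22) -> [22]
enqueue(16) -> [22, 16]
enqueue(18) -> [22, 16, 18]
dequeue()->22, [16, 18]
dequeue()->16, [18]
enqueue(12) -> [18, 12]
enqueue(14) -> [18, 12, 14]
dequeue()->18, [12, 14]

Final queue: [12, 14]


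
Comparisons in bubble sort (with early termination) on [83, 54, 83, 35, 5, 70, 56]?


Algorithm: bubble sort (with early termination)
Input: [83, 54, 83, 35, 5, 70, 56]
Sorted: [5, 35, 54, 56, 70, 83, 83]

20


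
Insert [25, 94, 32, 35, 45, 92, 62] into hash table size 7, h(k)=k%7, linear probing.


Insert 25: h=4 -> slot 4
Insert 94: h=3 -> slot 3
Insert 32: h=4, 1 probes -> slot 5
Insert 35: h=0 -> slot 0
Insert 45: h=3, 3 probes -> slot 6
Insert 92: h=1 -> slot 1
Insert 62: h=6, 3 probes -> slot 2

Table: [35, 92, 62, 94, 25, 32, 45]


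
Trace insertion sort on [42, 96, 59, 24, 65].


Initial: [42, 96, 59, 24, 65]
Insert 96: [42, 96, 59, 24, 65]
Insert 59: [42, 59, 96, 24, 65]
Insert 24: [24, 42, 59, 96, 65]
Insert 65: [24, 42, 59, 65, 96]

Sorted: [24, 42, 59, 65, 96]


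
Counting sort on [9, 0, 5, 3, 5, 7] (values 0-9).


Input: [9, 0, 5, 3, 5, 7]
Counts: [1, 0, 0, 1, 0, 2, 0, 1, 0, 1]

Sorted: [0, 3, 5, 5, 7, 9]


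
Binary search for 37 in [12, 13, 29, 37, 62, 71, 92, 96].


Step 1: lo=0, hi=7, mid=3, val=37

Found at index 3


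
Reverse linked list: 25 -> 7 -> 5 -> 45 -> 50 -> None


Step 1: curr=25, set curr.next=prev(None) | reversed so far: 25
Step 2: curr=7, set curr.next=prev(25) | reversed so far: 7 -> 25
Step 3: curr=5, set curr.next=prev(7) | reversed so far: 5 -> 7 -> 25
Step 4: curr=45, set curr.next=prev(5) | reversed so far: 45 -> 5 -> 7 -> 25
Step 5: curr=50, set curr.next=prev(45) | reversed so far: 50 -> 45 -> 5 -> 7 -> 25

50 -> 45 -> 5 -> 7 -> 25 -> None


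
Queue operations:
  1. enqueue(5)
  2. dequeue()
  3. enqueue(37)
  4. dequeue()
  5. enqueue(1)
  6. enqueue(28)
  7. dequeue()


enqueue(5) -> [5]
dequeue()->5, []
enqueue(37) -> [37]
dequeue()->37, []
enqueue(1) -> [1]
enqueue(28) -> [1, 28]
dequeue()->1, [28]

Final queue: [28]


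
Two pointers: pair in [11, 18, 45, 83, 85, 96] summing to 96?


lo=0(11)+hi=5(96)=107
lo=0(11)+hi=4(85)=96

Yes: 11+85=96


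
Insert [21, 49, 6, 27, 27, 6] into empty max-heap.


Insert 21: [21]
Insert 49: [49, 21]
Insert 6: [49, 21, 6]
Insert 27: [49, 27, 6, 21]
Insert 27: [49, 27, 6, 21, 27]
Insert 6: [49, 27, 6, 21, 27, 6]

Final heap: [49, 27, 6, 21, 27, 6]


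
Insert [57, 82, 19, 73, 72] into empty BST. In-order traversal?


Insert 57: root
Insert 82: R from 57
Insert 19: L from 57
Insert 73: R from 57 -> L from 82
Insert 72: R from 57 -> L from 82 -> L from 73

In-order: [19, 57, 72, 73, 82]


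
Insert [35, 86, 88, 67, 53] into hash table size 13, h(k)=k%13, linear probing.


Insert 35: h=9 -> slot 9
Insert 86: h=8 -> slot 8
Insert 88: h=10 -> slot 10
Insert 67: h=2 -> slot 2
Insert 53: h=1 -> slot 1

Table: [None, 53, 67, None, None, None, None, None, 86, 35, 88, None, None]


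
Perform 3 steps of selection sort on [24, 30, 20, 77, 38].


Initial: [24, 30, 20, 77, 38]
Step 1: min=20 at 2
  Swap: [20, 30, 24, 77, 38]
Step 2: min=24 at 2
  Swap: [20, 24, 30, 77, 38]
Step 3: min=30 at 2
  Swap: [20, 24, 30, 77, 38]

After 3 steps: [20, 24, 30, 77, 38]


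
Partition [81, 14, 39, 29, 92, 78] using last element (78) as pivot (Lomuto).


Pivot: 78
  14 <= 78: swap -> [14, 81, 39, 29, 92, 78]
  39 <= 78: swap -> [14, 39, 81, 29, 92, 78]
  29 <= 78: swap -> [14, 39, 29, 81, 92, 78]
Place pivot at 3: [14, 39, 29, 78, 92, 81]

Partitioned: [14, 39, 29, 78, 92, 81]


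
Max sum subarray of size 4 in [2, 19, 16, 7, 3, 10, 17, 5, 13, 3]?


[0:4]: 44
[1:5]: 45
[2:6]: 36
[3:7]: 37
[4:8]: 35
[5:9]: 45
[6:10]: 38

Max: 45 at [1:5]


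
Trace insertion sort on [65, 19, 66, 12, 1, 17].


Initial: [65, 19, 66, 12, 1, 17]
Insert 19: [19, 65, 66, 12, 1, 17]
Insert 66: [19, 65, 66, 12, 1, 17]
Insert 12: [12, 19, 65, 66, 1, 17]
Insert 1: [1, 12, 19, 65, 66, 17]
Insert 17: [1, 12, 17, 19, 65, 66]

Sorted: [1, 12, 17, 19, 65, 66]


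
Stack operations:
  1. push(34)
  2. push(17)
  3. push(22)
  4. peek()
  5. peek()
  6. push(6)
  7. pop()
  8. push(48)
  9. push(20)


push(34) -> [34]
push(17) -> [34, 17]
push(22) -> [34, 17, 22]
peek()->22
peek()->22
push(6) -> [34, 17, 22, 6]
pop()->6, [34, 17, 22]
push(48) -> [34, 17, 22, 48]
push(20) -> [34, 17, 22, 48, 20]

Final stack: [34, 17, 22, 48, 20]


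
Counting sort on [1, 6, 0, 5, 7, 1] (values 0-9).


Input: [1, 6, 0, 5, 7, 1]
Counts: [1, 2, 0, 0, 0, 1, 1, 1, 0, 0]

Sorted: [0, 1, 1, 5, 6, 7]


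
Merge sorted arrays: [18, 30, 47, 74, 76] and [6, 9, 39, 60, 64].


Take 6 from B
Take 9 from B
Take 18 from A
Take 30 from A
Take 39 from B
Take 47 from A
Take 60 from B
Take 64 from B

Merged: [6, 9, 18, 30, 39, 47, 60, 64, 74, 76]


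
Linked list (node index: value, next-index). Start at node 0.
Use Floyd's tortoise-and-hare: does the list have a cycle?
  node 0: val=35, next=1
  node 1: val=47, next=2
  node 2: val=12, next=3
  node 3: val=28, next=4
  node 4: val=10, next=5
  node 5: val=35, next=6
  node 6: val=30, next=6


Floyd's tortoise (slow, +1) and hare (fast, +2):
  init: slow=0, fast=0
  step 1: slow=1, fast=2
  step 2: slow=2, fast=4
  step 3: slow=3, fast=6
  step 4: slow=4, fast=6
  step 5: slow=5, fast=6
  step 6: slow=6, fast=6
  slow == fast at node 6: cycle detected

Cycle: yes


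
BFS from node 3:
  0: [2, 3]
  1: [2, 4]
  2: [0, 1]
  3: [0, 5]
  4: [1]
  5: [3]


Visit 3, enqueue [0, 5]
Visit 0, enqueue [2]
Visit 5, enqueue []
Visit 2, enqueue [1]
Visit 1, enqueue [4]
Visit 4, enqueue []

BFS order: [3, 0, 5, 2, 1, 4]


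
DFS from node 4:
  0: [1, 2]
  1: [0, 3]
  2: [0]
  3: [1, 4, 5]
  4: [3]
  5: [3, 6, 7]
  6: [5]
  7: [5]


Visit 4, push [3]
Visit 3, push [5, 1]
Visit 1, push [0]
Visit 0, push [2]
Visit 2, push []
Visit 5, push [7, 6]
Visit 6, push []
Visit 7, push []

DFS order: [4, 3, 1, 0, 2, 5, 6, 7]


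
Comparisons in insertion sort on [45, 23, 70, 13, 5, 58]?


Algorithm: insertion sort
Input: [45, 23, 70, 13, 5, 58]
Sorted: [5, 13, 23, 45, 58, 70]

11


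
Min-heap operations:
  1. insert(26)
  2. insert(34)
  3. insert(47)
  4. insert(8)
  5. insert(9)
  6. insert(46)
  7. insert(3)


insert(26) -> [26]
insert(34) -> [26, 34]
insert(47) -> [26, 34, 47]
insert(8) -> [8, 26, 47, 34]
insert(9) -> [8, 9, 47, 34, 26]
insert(46) -> [8, 9, 46, 34, 26, 47]
insert(3) -> [3, 9, 8, 34, 26, 47, 46]

Final heap: [3, 9, 8, 34, 26, 47, 46]


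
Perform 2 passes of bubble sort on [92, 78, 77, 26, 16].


Initial: [92, 78, 77, 26, 16]
Pass 1: [78, 77, 26, 16, 92] (4 swaps)
Pass 2: [77, 26, 16, 78, 92] (3 swaps)

After 2 passes: [77, 26, 16, 78, 92]


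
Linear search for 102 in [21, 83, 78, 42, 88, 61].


i=0: 21!=102
i=1: 83!=102
i=2: 78!=102
i=3: 42!=102
i=4: 88!=102
i=5: 61!=102

Not found, 6 comps


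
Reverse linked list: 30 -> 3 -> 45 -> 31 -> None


Step 1: curr=30, set curr.next=prev(None) | reversed so far: 30
Step 2: curr=3, set curr.next=prev(30) | reversed so far: 3 -> 30
Step 3: curr=45, set curr.next=prev(3) | reversed so far: 45 -> 3 -> 30
Step 4: curr=31, set curr.next=prev(45) | reversed so far: 31 -> 45 -> 3 -> 30

31 -> 45 -> 3 -> 30 -> None


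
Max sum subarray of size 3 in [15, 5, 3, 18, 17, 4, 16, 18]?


[0:3]: 23
[1:4]: 26
[2:5]: 38
[3:6]: 39
[4:7]: 37
[5:8]: 38

Max: 39 at [3:6]


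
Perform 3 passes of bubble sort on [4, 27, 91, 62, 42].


Initial: [4, 27, 91, 62, 42]
Pass 1: [4, 27, 62, 42, 91] (2 swaps)
Pass 2: [4, 27, 42, 62, 91] (1 swaps)
Pass 3: [4, 27, 42, 62, 91] (0 swaps)

After 3 passes: [4, 27, 42, 62, 91]


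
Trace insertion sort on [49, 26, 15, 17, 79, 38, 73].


Initial: [49, 26, 15, 17, 79, 38, 73]
Insert 26: [26, 49, 15, 17, 79, 38, 73]
Insert 15: [15, 26, 49, 17, 79, 38, 73]
Insert 17: [15, 17, 26, 49, 79, 38, 73]
Insert 79: [15, 17, 26, 49, 79, 38, 73]
Insert 38: [15, 17, 26, 38, 49, 79, 73]
Insert 73: [15, 17, 26, 38, 49, 73, 79]

Sorted: [15, 17, 26, 38, 49, 73, 79]


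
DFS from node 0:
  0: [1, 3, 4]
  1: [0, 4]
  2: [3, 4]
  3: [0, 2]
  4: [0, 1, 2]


Visit 0, push [4, 3, 1]
Visit 1, push [4]
Visit 4, push [2]
Visit 2, push [3]
Visit 3, push []

DFS order: [0, 1, 4, 2, 3]


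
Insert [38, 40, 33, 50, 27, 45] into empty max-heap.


Insert 38: [38]
Insert 40: [40, 38]
Insert 33: [40, 38, 33]
Insert 50: [50, 40, 33, 38]
Insert 27: [50, 40, 33, 38, 27]
Insert 45: [50, 40, 45, 38, 27, 33]

Final heap: [50, 40, 45, 38, 27, 33]


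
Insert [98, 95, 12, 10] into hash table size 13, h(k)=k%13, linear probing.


Insert 98: h=7 -> slot 7
Insert 95: h=4 -> slot 4
Insert 12: h=12 -> slot 12
Insert 10: h=10 -> slot 10

Table: [None, None, None, None, 95, None, None, 98, None, None, 10, None, 12]


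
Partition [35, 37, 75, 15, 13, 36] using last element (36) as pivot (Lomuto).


Pivot: 36
  35 <= 36: advance i (no swap)
  15 <= 36: swap -> [35, 15, 75, 37, 13, 36]
  13 <= 36: swap -> [35, 15, 13, 37, 75, 36]
Place pivot at 3: [35, 15, 13, 36, 75, 37]

Partitioned: [35, 15, 13, 36, 75, 37]


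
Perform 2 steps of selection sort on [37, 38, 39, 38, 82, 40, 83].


Initial: [37, 38, 39, 38, 82, 40, 83]
Step 1: min=37 at 0
  Swap: [37, 38, 39, 38, 82, 40, 83]
Step 2: min=38 at 1
  Swap: [37, 38, 39, 38, 82, 40, 83]

After 2 steps: [37, 38, 39, 38, 82, 40, 83]


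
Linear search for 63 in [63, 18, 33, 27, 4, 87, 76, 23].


i=0: 63==63 found!

Found at 0, 1 comps


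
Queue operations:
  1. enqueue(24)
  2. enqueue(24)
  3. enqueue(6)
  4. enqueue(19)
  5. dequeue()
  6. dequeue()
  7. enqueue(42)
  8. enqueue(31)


enqueue(24) -> [24]
enqueue(24) -> [24, 24]
enqueue(6) -> [24, 24, 6]
enqueue(19) -> [24, 24, 6, 19]
dequeue()->24, [24, 6, 19]
dequeue()->24, [6, 19]
enqueue(42) -> [6, 19, 42]
enqueue(31) -> [6, 19, 42, 31]

Final queue: [6, 19, 42, 31]


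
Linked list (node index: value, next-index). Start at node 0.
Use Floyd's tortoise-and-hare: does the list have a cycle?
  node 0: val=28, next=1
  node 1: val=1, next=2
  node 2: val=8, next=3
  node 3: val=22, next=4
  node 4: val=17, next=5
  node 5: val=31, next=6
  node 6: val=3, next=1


Floyd's tortoise (slow, +1) and hare (fast, +2):
  init: slow=0, fast=0
  step 1: slow=1, fast=2
  step 2: slow=2, fast=4
  step 3: slow=3, fast=6
  step 4: slow=4, fast=2
  step 5: slow=5, fast=4
  step 6: slow=6, fast=6
  slow == fast at node 6: cycle detected

Cycle: yes


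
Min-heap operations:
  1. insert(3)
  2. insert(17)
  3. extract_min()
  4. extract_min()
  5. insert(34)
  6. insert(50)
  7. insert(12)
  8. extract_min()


insert(3) -> [3]
insert(17) -> [3, 17]
extract_min()->3, [17]
extract_min()->17, []
insert(34) -> [34]
insert(50) -> [34, 50]
insert(12) -> [12, 50, 34]
extract_min()->12, [34, 50]

Final heap: [34, 50]


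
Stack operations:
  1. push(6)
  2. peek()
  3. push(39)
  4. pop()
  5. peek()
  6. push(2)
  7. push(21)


push(6) -> [6]
peek()->6
push(39) -> [6, 39]
pop()->39, [6]
peek()->6
push(2) -> [6, 2]
push(21) -> [6, 2, 21]

Final stack: [6, 2, 21]


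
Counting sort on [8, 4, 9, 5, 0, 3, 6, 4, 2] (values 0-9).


Input: [8, 4, 9, 5, 0, 3, 6, 4, 2]
Counts: [1, 0, 1, 1, 2, 1, 1, 0, 1, 1]

Sorted: [0, 2, 3, 4, 4, 5, 6, 8, 9]


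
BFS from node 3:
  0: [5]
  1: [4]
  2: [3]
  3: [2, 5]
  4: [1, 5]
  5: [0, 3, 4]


Visit 3, enqueue [2, 5]
Visit 2, enqueue []
Visit 5, enqueue [0, 4]
Visit 0, enqueue []
Visit 4, enqueue [1]
Visit 1, enqueue []

BFS order: [3, 2, 5, 0, 4, 1]


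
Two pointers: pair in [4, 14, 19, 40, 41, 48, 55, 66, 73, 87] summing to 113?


lo=0(4)+hi=9(87)=91
lo=1(14)+hi=9(87)=101
lo=2(19)+hi=9(87)=106
lo=3(40)+hi=9(87)=127
lo=3(40)+hi=8(73)=113

Yes: 40+73=113


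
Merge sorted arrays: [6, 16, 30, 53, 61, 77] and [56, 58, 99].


Take 6 from A
Take 16 from A
Take 30 from A
Take 53 from A
Take 56 from B
Take 58 from B
Take 61 from A
Take 77 from A

Merged: [6, 16, 30, 53, 56, 58, 61, 77, 99]


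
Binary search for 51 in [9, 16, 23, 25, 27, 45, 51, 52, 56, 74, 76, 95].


Step 1: lo=0, hi=11, mid=5, val=45
Step 2: lo=6, hi=11, mid=8, val=56
Step 3: lo=6, hi=7, mid=6, val=51

Found at index 6


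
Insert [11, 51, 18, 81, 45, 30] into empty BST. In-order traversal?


Insert 11: root
Insert 51: R from 11
Insert 18: R from 11 -> L from 51
Insert 81: R from 11 -> R from 51
Insert 45: R from 11 -> L from 51 -> R from 18
Insert 30: R from 11 -> L from 51 -> R from 18 -> L from 45

In-order: [11, 18, 30, 45, 51, 81]


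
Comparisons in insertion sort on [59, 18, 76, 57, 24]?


Algorithm: insertion sort
Input: [59, 18, 76, 57, 24]
Sorted: [18, 24, 57, 59, 76]

9


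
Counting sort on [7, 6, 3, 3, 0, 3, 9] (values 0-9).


Input: [7, 6, 3, 3, 0, 3, 9]
Counts: [1, 0, 0, 3, 0, 0, 1, 1, 0, 1]

Sorted: [0, 3, 3, 3, 6, 7, 9]


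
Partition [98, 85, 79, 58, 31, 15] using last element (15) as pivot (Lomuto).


Pivot: 15
Place pivot at 0: [15, 85, 79, 58, 31, 98]

Partitioned: [15, 85, 79, 58, 31, 98]


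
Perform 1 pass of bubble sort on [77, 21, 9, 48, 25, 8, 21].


Initial: [77, 21, 9, 48, 25, 8, 21]
Pass 1: [21, 9, 48, 25, 8, 21, 77] (6 swaps)

After 1 pass: [21, 9, 48, 25, 8, 21, 77]


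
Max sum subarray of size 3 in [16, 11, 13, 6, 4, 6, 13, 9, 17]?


[0:3]: 40
[1:4]: 30
[2:5]: 23
[3:6]: 16
[4:7]: 23
[5:8]: 28
[6:9]: 39

Max: 40 at [0:3]


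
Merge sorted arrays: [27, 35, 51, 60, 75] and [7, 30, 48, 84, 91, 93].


Take 7 from B
Take 27 from A
Take 30 from B
Take 35 from A
Take 48 from B
Take 51 from A
Take 60 from A
Take 75 from A

Merged: [7, 27, 30, 35, 48, 51, 60, 75, 84, 91, 93]


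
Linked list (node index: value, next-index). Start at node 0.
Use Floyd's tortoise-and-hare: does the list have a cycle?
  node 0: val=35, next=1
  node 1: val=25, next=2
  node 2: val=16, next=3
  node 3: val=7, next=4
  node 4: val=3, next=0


Floyd's tortoise (slow, +1) and hare (fast, +2):
  init: slow=0, fast=0
  step 1: slow=1, fast=2
  step 2: slow=2, fast=4
  step 3: slow=3, fast=1
  step 4: slow=4, fast=3
  step 5: slow=0, fast=0
  slow == fast at node 0: cycle detected

Cycle: yes


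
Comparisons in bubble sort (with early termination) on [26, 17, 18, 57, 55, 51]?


Algorithm: bubble sort (with early termination)
Input: [26, 17, 18, 57, 55, 51]
Sorted: [17, 18, 26, 51, 55, 57]

12


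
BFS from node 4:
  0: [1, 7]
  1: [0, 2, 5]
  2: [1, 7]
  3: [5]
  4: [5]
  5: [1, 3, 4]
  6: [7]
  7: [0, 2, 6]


Visit 4, enqueue [5]
Visit 5, enqueue [1, 3]
Visit 1, enqueue [0, 2]
Visit 3, enqueue []
Visit 0, enqueue [7]
Visit 2, enqueue []
Visit 7, enqueue [6]
Visit 6, enqueue []

BFS order: [4, 5, 1, 3, 0, 2, 7, 6]


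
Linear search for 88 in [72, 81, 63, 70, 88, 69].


i=0: 72!=88
i=1: 81!=88
i=2: 63!=88
i=3: 70!=88
i=4: 88==88 found!

Found at 4, 5 comps


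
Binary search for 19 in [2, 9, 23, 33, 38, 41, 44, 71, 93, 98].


Step 1: lo=0, hi=9, mid=4, val=38
Step 2: lo=0, hi=3, mid=1, val=9
Step 3: lo=2, hi=3, mid=2, val=23

Not found


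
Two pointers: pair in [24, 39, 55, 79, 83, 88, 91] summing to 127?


lo=0(24)+hi=6(91)=115
lo=1(39)+hi=6(91)=130
lo=1(39)+hi=5(88)=127

Yes: 39+88=127


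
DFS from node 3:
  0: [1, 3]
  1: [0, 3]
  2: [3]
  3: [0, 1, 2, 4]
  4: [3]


Visit 3, push [4, 2, 1, 0]
Visit 0, push [1]
Visit 1, push []
Visit 2, push []
Visit 4, push []

DFS order: [3, 0, 1, 2, 4]


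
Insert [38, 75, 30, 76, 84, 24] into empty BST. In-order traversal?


Insert 38: root
Insert 75: R from 38
Insert 30: L from 38
Insert 76: R from 38 -> R from 75
Insert 84: R from 38 -> R from 75 -> R from 76
Insert 24: L from 38 -> L from 30

In-order: [24, 30, 38, 75, 76, 84]


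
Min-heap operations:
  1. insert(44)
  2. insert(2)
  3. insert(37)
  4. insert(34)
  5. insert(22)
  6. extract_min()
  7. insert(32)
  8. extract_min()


insert(44) -> [44]
insert(2) -> [2, 44]
insert(37) -> [2, 44, 37]
insert(34) -> [2, 34, 37, 44]
insert(22) -> [2, 22, 37, 44, 34]
extract_min()->2, [22, 34, 37, 44]
insert(32) -> [22, 32, 37, 44, 34]
extract_min()->22, [32, 34, 37, 44]

Final heap: [32, 34, 37, 44]


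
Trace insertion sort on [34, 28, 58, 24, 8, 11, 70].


Initial: [34, 28, 58, 24, 8, 11, 70]
Insert 28: [28, 34, 58, 24, 8, 11, 70]
Insert 58: [28, 34, 58, 24, 8, 11, 70]
Insert 24: [24, 28, 34, 58, 8, 11, 70]
Insert 8: [8, 24, 28, 34, 58, 11, 70]
Insert 11: [8, 11, 24, 28, 34, 58, 70]
Insert 70: [8, 11, 24, 28, 34, 58, 70]

Sorted: [8, 11, 24, 28, 34, 58, 70]


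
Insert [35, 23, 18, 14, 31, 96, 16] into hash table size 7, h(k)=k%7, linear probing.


Insert 35: h=0 -> slot 0
Insert 23: h=2 -> slot 2
Insert 18: h=4 -> slot 4
Insert 14: h=0, 1 probes -> slot 1
Insert 31: h=3 -> slot 3
Insert 96: h=5 -> slot 5
Insert 16: h=2, 4 probes -> slot 6

Table: [35, 14, 23, 31, 18, 96, 16]


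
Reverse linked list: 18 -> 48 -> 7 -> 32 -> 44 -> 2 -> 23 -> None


Step 1: curr=18, set curr.next=prev(None) | reversed so far: 18
Step 2: curr=48, set curr.next=prev(18) | reversed so far: 48 -> 18
Step 3: curr=7, set curr.next=prev(48) | reversed so far: 7 -> 48 -> 18
Step 4: curr=32, set curr.next=prev(7) | reversed so far: 32 -> 7 -> 48 -> 18
Step 5: curr=44, set curr.next=prev(32) | reversed so far: 44 -> 32 -> 7 -> 48 -> 18
Step 6: curr=2, set curr.next=prev(44) | reversed so far: 2 -> 44 -> 32 -> 7 -> 48 -> 18
Step 7: curr=23, set curr.next=prev(2) | reversed so far: 23 -> 2 -> 44 -> 32 -> 7 -> 48 -> 18

23 -> 2 -> 44 -> 32 -> 7 -> 48 -> 18 -> None


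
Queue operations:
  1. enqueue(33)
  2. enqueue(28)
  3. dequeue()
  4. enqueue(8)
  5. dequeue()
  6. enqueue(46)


enqueue(33) -> [33]
enqueue(28) -> [33, 28]
dequeue()->33, [28]
enqueue(8) -> [28, 8]
dequeue()->28, [8]
enqueue(46) -> [8, 46]

Final queue: [8, 46]


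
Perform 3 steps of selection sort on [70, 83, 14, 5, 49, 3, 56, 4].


Initial: [70, 83, 14, 5, 49, 3, 56, 4]
Step 1: min=3 at 5
  Swap: [3, 83, 14, 5, 49, 70, 56, 4]
Step 2: min=4 at 7
  Swap: [3, 4, 14, 5, 49, 70, 56, 83]
Step 3: min=5 at 3
  Swap: [3, 4, 5, 14, 49, 70, 56, 83]

After 3 steps: [3, 4, 5, 14, 49, 70, 56, 83]


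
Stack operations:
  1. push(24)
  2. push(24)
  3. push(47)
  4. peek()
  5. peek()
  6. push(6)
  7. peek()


push(24) -> [24]
push(24) -> [24, 24]
push(47) -> [24, 24, 47]
peek()->47
peek()->47
push(6) -> [24, 24, 47, 6]
peek()->6

Final stack: [24, 24, 47, 6]


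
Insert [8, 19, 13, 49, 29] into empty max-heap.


Insert 8: [8]
Insert 19: [19, 8]
Insert 13: [19, 8, 13]
Insert 49: [49, 19, 13, 8]
Insert 29: [49, 29, 13, 8, 19]

Final heap: [49, 29, 13, 8, 19]


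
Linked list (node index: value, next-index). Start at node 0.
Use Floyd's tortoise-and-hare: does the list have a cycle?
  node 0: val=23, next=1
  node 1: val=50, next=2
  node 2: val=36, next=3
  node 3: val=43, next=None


Floyd's tortoise (slow, +1) and hare (fast, +2):
  init: slow=0, fast=0
  step 1: slow=1, fast=2
  step 2: fast 2->3->None, no cycle

Cycle: no


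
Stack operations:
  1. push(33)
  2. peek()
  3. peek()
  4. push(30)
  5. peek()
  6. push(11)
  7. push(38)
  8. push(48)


push(33) -> [33]
peek()->33
peek()->33
push(30) -> [33, 30]
peek()->30
push(11) -> [33, 30, 11]
push(38) -> [33, 30, 11, 38]
push(48) -> [33, 30, 11, 38, 48]

Final stack: [33, 30, 11, 38, 48]


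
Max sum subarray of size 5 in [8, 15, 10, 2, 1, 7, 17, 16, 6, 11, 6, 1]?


[0:5]: 36
[1:6]: 35
[2:7]: 37
[3:8]: 43
[4:9]: 47
[5:10]: 57
[6:11]: 56
[7:12]: 40

Max: 57 at [5:10]


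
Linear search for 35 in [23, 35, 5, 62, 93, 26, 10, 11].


i=0: 23!=35
i=1: 35==35 found!

Found at 1, 2 comps


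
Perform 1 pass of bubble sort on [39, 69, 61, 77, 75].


Initial: [39, 69, 61, 77, 75]
Pass 1: [39, 61, 69, 75, 77] (2 swaps)

After 1 pass: [39, 61, 69, 75, 77]


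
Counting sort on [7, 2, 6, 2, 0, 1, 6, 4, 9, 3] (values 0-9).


Input: [7, 2, 6, 2, 0, 1, 6, 4, 9, 3]
Counts: [1, 1, 2, 1, 1, 0, 2, 1, 0, 1]

Sorted: [0, 1, 2, 2, 3, 4, 6, 6, 7, 9]


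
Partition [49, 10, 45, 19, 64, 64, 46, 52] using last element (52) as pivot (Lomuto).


Pivot: 52
  49 <= 52: advance i (no swap)
  10 <= 52: advance i (no swap)
  45 <= 52: advance i (no swap)
  19 <= 52: advance i (no swap)
  46 <= 52: swap -> [49, 10, 45, 19, 46, 64, 64, 52]
Place pivot at 5: [49, 10, 45, 19, 46, 52, 64, 64]

Partitioned: [49, 10, 45, 19, 46, 52, 64, 64]
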